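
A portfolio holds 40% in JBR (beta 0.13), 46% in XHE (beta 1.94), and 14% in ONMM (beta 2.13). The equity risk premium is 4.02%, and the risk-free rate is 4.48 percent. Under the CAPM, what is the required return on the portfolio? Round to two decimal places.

9.48%

β_P = Σ w_i β_i = 0.40×0.13 + 0.46×1.94 + 0.14×2.13 = 1.2426
E(R_P) = R_f + β_P × MRP = 4.48% + 1.2426 × 4.02% = 9.48%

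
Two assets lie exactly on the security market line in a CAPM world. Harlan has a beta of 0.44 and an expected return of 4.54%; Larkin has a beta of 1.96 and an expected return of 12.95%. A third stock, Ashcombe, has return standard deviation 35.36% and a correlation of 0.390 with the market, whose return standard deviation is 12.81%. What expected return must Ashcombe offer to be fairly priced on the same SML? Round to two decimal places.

MRP = (12.95% − 4.54%) / (1.96 − 0.44) = 5.5329%
R_f = 4.54% − 0.44 × 5.5329% = 2.1055%
β_Ashcombe = ρ·σ_i/σ_m = 0.390 × 35.36 / 12.81 = 1.0765
E(R_Ashcombe) = R_f + β × MRP = 2.1055% + 1.0765 × 5.5329% = 8.06%

8.06%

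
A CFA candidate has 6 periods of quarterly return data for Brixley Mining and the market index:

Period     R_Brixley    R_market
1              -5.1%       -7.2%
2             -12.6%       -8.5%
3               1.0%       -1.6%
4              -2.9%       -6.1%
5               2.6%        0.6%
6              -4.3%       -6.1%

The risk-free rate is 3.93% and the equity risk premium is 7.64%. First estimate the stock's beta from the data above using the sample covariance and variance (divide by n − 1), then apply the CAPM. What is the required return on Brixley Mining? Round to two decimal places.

Mean R_i = (-5.1 − 12.6 + 1.0 − 2.9 + 2.6 − 4.3) / 6 = -3.5500%
Mean R_m = (-7.2 − 8.5 − 1.6 − 6.1 + 0.6 − 6.1) / 6 = -4.8167%
Σ(R_i − R̄_i)(R_m − R̄_m) = 85.1050  ⇒  Cov = 85.1050 / 5 = 17.0210
Σ(R_m − R̄_m)² = 62.2283  ⇒  Var(R_m) = 62.2283 / 5 = 12.4457
β = Cov / Var(R_m) = 17.0210 / 12.4457 = 1.3676
E(R) = R_f + β × MRP = 3.93% + 1.3676 × 7.64% = 14.38%

14.38%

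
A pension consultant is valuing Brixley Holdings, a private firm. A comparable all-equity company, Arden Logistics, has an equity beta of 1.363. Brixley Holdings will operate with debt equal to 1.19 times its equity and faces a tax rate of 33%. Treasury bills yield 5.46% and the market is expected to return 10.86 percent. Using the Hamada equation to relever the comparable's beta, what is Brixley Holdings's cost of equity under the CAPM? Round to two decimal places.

18.69%

β_L = β_U × [1 + (1 − t)(D/E)] = 1.363 × [1 + (1 − 0.33) × 1.19]
    = 1.363 × [1 + 0.67 × 1.19] = 1.363 × 1.7973 = 2.4497
MRP = 10.86% − 5.46% = 5.40%
E(R) = R_f + β_L × MRP = 5.46% + 2.4497 × 5.40% = 18.69%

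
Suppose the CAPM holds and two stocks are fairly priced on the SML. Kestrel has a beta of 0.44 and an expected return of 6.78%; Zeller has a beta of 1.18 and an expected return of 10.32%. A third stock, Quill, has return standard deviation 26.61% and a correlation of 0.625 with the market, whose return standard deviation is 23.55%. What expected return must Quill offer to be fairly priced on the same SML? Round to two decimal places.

MRP = (10.32% − 6.78%) / (1.18 − 0.44) = 4.7838%
R_f = 6.78% − 0.44 × 4.7838% = 4.6751%
β_Quill = ρ·σ_i/σ_m = 0.625 × 26.61 / 23.55 = 0.7062
E(R_Quill) = R_f + β × MRP = 4.6751% + 0.7062 × 4.7838% = 8.05%

8.05%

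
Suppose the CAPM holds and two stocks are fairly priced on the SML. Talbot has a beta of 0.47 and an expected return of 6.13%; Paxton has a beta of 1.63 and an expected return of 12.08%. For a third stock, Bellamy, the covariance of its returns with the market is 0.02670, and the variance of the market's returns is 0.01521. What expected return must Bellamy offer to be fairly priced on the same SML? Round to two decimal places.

12.72%

MRP = (12.08% − 6.13%) / (1.63 − 0.47) = 5.1293%
R_f = 6.13% − 0.47 × 5.1293% = 3.7192%
β_Bellamy = Cov / Var(R_m) = 0.02670 / 0.01521 = 1.7554
E(R_Bellamy) = R_f + β × MRP = 3.7192% + 1.7554 × 5.1293% = 12.72%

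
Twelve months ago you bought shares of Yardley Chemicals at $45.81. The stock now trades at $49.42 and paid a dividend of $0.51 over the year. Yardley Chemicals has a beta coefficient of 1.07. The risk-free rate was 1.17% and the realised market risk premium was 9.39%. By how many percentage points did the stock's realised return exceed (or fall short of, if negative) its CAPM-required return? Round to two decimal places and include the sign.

-2.22%

Realised HPR = (P1 + D1 − P0) / P0 = (49.42 + 0.51 − 45.81) / 45.81 = 4.12 / 45.81 = 8.9937%
CAPM required = R_f + β·MRP = 1.17% + 1.07 × 9.39% = 11.2173%
α = realised − required = 8.9937% − 11.2173% = -2.22%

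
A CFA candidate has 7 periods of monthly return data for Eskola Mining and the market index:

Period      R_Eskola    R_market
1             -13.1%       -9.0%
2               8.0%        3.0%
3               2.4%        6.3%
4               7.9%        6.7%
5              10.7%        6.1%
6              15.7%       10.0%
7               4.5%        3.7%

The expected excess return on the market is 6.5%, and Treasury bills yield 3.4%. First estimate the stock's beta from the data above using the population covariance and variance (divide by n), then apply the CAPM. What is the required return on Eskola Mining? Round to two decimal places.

Mean R_i = (-13.1 + 8.0 + 2.4 + 7.9 + 10.7 + 15.7 + 4.5) / 7 = 5.1571%
Mean R_m = (-9.0 + 3.0 + 6.3 + 6.7 + 6.1 + 10.0 + 3.7) / 7 = 3.8286%
Σ(R_i − R̄_i)(R_m − R̄_m) = 310.6586  ⇒  Cov = 310.6586 / 7 = 44.3798
Σ(R_m − R̄_m)² = 222.8743  ⇒  Var(R_m) = 222.8743 / 7 = 31.8392
β = Cov / Var(R_m) = 44.3798 / 31.8392 = 1.3939
E(R) = R_f + β × MRP = 3.4% + 1.3939 × 6.5% = 12.46%

12.46%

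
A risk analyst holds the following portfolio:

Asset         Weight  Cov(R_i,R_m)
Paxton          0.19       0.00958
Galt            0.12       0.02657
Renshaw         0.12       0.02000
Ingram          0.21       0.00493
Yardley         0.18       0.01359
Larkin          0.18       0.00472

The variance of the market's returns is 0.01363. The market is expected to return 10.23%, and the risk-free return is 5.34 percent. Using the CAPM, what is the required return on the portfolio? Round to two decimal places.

β_Paxton = 0.00958 / 0.01363 = 0.7029
β_Galt = 0.02657 / 0.01363 = 1.9494
β_Renshaw = 0.02000 / 0.01363 = 1.4674
β_Ingram = 0.00493 / 0.01363 = 0.3617
β_Yardley = 0.01359 / 0.01363 = 0.9971
β_Larkin = 0.00472 / 0.01363 = 0.3463
β_P = Σ w_i β_i = 0.19×0.7029 + 0.12×1.9494 + 0.12×1.4674 + 0.21×0.3617 + 0.18×0.9971 + 0.18×0.3463 = 0.8613
MRP = 10.23% − 5.34% = 4.89%
E(R_P) = R_f + β_P × MRP = 5.34% + 0.8613 × 4.89% = 9.55%

9.55%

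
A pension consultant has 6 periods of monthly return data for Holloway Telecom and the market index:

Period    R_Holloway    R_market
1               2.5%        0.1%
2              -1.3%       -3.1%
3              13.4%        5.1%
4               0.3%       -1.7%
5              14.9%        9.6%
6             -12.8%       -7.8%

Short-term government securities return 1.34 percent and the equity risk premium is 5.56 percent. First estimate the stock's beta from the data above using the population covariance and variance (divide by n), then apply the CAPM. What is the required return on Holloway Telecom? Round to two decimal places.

10.34%

Mean R_i = (2.5 − 1.3 + 13.4 + 0.3 + 14.9 − 12.8) / 6 = 2.8333%
Mean R_m = (0.1 − 3.1 + 5.1 − 1.7 + 9.6 − 7.8) / 6 = 0.3667%
Σ(R_i − R̄_i)(R_m − R̄_m) = 308.7567  ⇒  Cov = 308.7567 / 6 = 51.4595
Σ(R_m − R̄_m)² = 190.7133  ⇒  Var(R_m) = 190.7133 / 6 = 31.7856
β = Cov / Var(R_m) = 51.4595 / 31.7856 = 1.6190
E(R) = R_f + β × MRP = 1.34% + 1.6190 × 5.56% = 10.34%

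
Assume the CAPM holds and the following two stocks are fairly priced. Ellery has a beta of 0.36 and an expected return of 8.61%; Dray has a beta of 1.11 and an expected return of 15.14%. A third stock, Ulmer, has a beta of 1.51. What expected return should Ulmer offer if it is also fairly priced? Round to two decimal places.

18.62%

MRP (SML slope) = (15.14% − 8.61%) / (1.11 − 0.36) = 6.53% / 0.75 = 8.7067%
R_f (intercept) = 8.61% − 0.36 × 8.7067% = 5.4756%
E(R_Ulmer) = R_f + β × MRP = 5.4756% + 1.51 × 8.7067% = 18.62%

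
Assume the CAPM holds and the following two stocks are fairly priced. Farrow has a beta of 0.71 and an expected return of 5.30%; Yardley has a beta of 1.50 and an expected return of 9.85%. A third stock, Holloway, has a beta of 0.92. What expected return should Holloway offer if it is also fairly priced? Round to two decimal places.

6.51%

MRP (SML slope) = (9.85% − 5.30%) / (1.50 − 0.71) = 4.55% / 0.79 = 5.7595%
R_f (intercept) = 5.30% − 0.71 × 5.7595% = 1.2108%
E(R_Holloway) = R_f + β × MRP = 1.2108% + 0.92 × 5.7595% = 6.51%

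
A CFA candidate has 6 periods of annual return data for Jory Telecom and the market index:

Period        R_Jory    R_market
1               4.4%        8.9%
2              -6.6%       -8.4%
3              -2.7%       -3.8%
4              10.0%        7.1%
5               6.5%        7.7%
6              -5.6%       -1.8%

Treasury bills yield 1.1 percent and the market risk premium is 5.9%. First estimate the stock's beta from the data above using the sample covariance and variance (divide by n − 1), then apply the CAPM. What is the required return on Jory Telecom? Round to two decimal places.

6.21%

Mean R_i = (4.4 − 6.6 − 2.7 + 10.0 + 6.5 − 5.6) / 6 = 1.0000%
Mean R_m = (8.9 − 8.4 − 3.8 + 7.1 + 7.7 − 1.8) / 6 = 1.6167%
Σ(R_i − R̄_i)(R_m − R̄_m) = 226.2900  ⇒  Cov = 226.2900 / 5 = 45.2580
Σ(R_m − R̄_m)² = 261.4683  ⇒  Var(R_m) = 261.4683 / 5 = 52.2937
β = Cov / Var(R_m) = 45.2580 / 52.2937 = 0.8655
E(R) = R_f + β × MRP = 1.1% + 0.8655 × 5.9% = 6.21%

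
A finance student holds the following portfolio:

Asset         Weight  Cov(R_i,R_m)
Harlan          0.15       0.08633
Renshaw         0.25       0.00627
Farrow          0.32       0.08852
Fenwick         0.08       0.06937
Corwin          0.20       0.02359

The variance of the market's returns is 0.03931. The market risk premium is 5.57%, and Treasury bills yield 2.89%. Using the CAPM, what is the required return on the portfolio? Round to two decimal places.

10.42%

β_Harlan = 0.08633 / 0.03931 = 2.1961
β_Renshaw = 0.00627 / 0.03931 = 0.1595
β_Farrow = 0.08852 / 0.03931 = 2.2518
β_Fenwick = 0.06937 / 0.03931 = 1.7647
β_Corwin = 0.02359 / 0.03931 = 0.6001
β_P = Σ w_i β_i = 0.15×2.1961 + 0.25×0.1595 + 0.32×2.2518 + 0.08×1.7647 + 0.20×0.6001 = 1.3511
E(R_P) = R_f + β_P × MRP = 2.89% + 1.3511 × 5.57% = 10.42%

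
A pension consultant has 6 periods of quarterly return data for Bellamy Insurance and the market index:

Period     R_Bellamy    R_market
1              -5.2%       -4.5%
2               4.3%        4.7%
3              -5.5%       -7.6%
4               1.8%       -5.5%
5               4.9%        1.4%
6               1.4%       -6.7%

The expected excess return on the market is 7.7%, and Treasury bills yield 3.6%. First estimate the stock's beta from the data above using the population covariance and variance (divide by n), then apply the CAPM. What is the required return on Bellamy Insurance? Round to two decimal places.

8.53%

Mean R_i = (-5.2 + 4.3 − 5.5 + 1.8 + 4.9 + 1.4) / 6 = 0.2833%
Mean R_m = (-4.5 + 4.7 − 7.6 − 5.5 + 1.4 − 6.7) / 6 = -3.0333%
Σ(R_i − R̄_i)(R_m − R̄_m) = 78.1467  ⇒  Cov = 78.1467 / 6 = 13.0245
Σ(R_m − R̄_m)² = 121.9933  ⇒  Var(R_m) = 121.9933 / 6 = 20.3322
β = Cov / Var(R_m) = 13.0245 / 20.3322 = 0.6406
E(R) = R_f + β × MRP = 3.6% + 0.6406 × 7.7% = 8.53%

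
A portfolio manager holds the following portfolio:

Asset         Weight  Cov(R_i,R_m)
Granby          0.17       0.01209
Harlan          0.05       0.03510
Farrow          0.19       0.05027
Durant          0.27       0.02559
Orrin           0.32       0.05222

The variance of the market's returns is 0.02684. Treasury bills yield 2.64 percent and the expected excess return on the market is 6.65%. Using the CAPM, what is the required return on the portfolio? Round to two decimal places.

β_Granby = 0.01209 / 0.02684 = 0.4504
β_Harlan = 0.03510 / 0.02684 = 1.3077
β_Farrow = 0.05027 / 0.02684 = 1.8730
β_Durant = 0.02559 / 0.02684 = 0.9534
β_Orrin = 0.05222 / 0.02684 = 1.9456
β_P = Σ w_i β_i = 0.17×0.4504 + 0.05×1.3077 + 0.19×1.8730 + 0.27×0.9534 + 0.32×1.9456 = 1.3778
E(R_P) = R_f + β_P × MRP = 2.64% + 1.3778 × 6.65% = 11.80%

11.80%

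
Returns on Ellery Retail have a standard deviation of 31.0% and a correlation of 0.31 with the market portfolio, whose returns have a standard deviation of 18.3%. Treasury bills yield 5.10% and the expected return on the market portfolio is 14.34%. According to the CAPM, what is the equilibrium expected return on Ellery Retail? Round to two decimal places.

β = ρ × σ_i / σ_m = 0.31 × 31.0% / 18.3% = 0.5251
MRP = 14.34% − 5.10% = 9.24%
E(R) = 5.10% + 0.5251 × 9.24% = 9.95%

9.95%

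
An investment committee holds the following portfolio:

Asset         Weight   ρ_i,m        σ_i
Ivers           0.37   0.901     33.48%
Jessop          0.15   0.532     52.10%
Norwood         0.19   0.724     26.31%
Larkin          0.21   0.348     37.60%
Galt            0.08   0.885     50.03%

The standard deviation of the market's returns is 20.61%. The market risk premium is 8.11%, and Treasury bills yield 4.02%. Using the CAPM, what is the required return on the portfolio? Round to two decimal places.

13.95%

β_Ivers = 0.901 × 33.48% / 20.61% = 1.4636
β_Jessop = 0.532 × 52.10% / 20.61% = 1.3448
β_Norwood = 0.724 × 26.31% / 20.61% = 0.9242
β_Larkin = 0.348 × 37.60% / 20.61% = 0.6349
β_Galt = 0.885 × 50.03% / 20.61% = 2.1483
β_P = Σ w_i β_i = 0.37×1.4636 + 0.15×1.3448 + 0.19×0.9242 + 0.21×0.6349 + 0.08×2.1483 = 1.2240
E(R_P) = R_f + β_P × MRP = 4.02% + 1.2240 × 8.11% = 13.95%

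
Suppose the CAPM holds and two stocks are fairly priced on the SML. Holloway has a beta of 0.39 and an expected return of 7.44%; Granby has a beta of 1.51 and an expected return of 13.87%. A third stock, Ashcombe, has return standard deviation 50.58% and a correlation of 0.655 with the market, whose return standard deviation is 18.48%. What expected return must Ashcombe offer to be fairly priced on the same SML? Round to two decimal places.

MRP = (13.87% − 7.44%) / (1.51 − 0.39) = 5.7411%
R_f = 7.44% − 0.39 × 5.7411% = 5.2010%
β_Ashcombe = ρ·σ_i/σ_m = 0.655 × 50.58 / 18.48 = 1.7927
E(R_Ashcombe) = R_f + β × MRP = 5.2010% + 1.7927 × 5.7411% = 15.49%

15.49%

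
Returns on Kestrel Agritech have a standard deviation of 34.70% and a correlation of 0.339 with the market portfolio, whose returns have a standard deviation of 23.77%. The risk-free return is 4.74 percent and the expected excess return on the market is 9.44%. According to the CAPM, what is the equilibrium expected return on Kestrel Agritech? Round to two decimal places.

9.41%

β = ρ × σ_i / σ_m = 0.339 × 34.70% / 23.77% = 0.4949
E(R) = 4.74% + 0.4949 × 9.44% = 9.41%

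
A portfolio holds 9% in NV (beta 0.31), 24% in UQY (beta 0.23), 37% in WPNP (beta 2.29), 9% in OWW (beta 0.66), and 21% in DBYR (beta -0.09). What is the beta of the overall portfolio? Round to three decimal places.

0.971

β_P = Σ w_i β_i = 0.09×0.31 + 0.24×0.23 + 0.37×2.29 + 0.09×0.66 + 0.21×-0.09 = 0.9709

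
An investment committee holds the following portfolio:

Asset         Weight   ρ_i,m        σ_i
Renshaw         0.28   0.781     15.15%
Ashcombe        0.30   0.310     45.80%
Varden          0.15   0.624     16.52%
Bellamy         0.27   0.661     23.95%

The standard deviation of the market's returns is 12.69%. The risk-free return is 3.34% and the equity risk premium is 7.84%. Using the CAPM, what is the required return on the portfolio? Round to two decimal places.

11.61%

β_Renshaw = 0.781 × 15.15% / 12.69% = 0.9324
β_Ashcombe = 0.310 × 45.80% / 12.69% = 1.1188
β_Varden = 0.624 × 16.52% / 12.69% = 0.8123
β_Bellamy = 0.661 × 23.95% / 12.69% = 1.2475
β_P = Σ w_i β_i = 0.28×0.9324 + 0.30×1.1188 + 0.15×0.8123 + 0.27×1.2475 = 1.0554
E(R_P) = R_f + β_P × MRP = 3.34% + 1.0554 × 7.84% = 11.61%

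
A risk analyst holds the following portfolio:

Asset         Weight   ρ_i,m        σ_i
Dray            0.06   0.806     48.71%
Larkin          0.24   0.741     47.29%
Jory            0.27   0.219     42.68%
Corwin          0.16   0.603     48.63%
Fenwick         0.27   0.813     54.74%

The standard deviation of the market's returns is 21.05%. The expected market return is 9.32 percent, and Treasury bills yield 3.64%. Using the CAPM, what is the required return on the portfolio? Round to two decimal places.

β_Dray = 0.806 × 48.71% / 21.05% = 1.8651
β_Larkin = 0.741 × 47.29% / 21.05% = 1.6647
β_Jory = 0.219 × 42.68% / 21.05% = 0.4440
β_Corwin = 0.603 × 48.63% / 21.05% = 1.3931
β_Fenwick = 0.813 × 54.74% / 21.05% = 2.1142
β_P = Σ w_i β_i = 0.06×1.8651 + 0.24×1.6647 + 0.27×0.4440 + 0.16×1.3931 + 0.27×2.1142 = 1.4250
MRP = 9.32% − 3.64% = 5.68%
E(R_P) = R_f + β_P × MRP = 3.64% + 1.4250 × 5.68% = 11.73%

11.73%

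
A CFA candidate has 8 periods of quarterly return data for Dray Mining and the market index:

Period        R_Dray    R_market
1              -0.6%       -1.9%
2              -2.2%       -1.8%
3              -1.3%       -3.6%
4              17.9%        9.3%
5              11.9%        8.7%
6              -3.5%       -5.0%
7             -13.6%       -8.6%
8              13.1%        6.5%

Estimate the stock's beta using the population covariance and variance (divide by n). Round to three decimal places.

1.523

Mean R_i = (-0.6 − 2.2 − 1.3 + 17.9 + 11.9 − 3.5 − 13.6 + 13.1) / 8 = 2.7125%
Mean R_m = (-1.9 − 1.8 − 3.6 + 9.3 + 8.7 − 5.0 − 8.6 + 6.5) / 8 = 0.4500%
Σ(R_i − R̄_i)(R_m − R̄_m) = 489.6250  ⇒  Cov = 489.6250 / 8 = 61.2031
Σ(R_m − R̄_m)² = 321.5800  ⇒  Var(R_m) = 321.5800 / 8 = 40.1975
β = Cov / Var(R_m) = 61.2031 / 40.1975 = 1.5226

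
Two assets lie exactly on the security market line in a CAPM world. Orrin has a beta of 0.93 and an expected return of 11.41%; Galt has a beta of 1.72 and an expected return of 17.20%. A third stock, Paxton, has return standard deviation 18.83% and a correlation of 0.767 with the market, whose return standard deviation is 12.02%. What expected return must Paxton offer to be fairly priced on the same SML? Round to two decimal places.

MRP = (17.20% − 11.41%) / (1.72 − 0.93) = 7.3291%
R_f = 11.41% − 0.93 × 7.3291% = 4.5939%
β_Paxton = ρ·σ_i/σ_m = 0.767 × 18.83 / 12.02 = 1.2015
E(R_Paxton) = R_f + β × MRP = 4.5939% + 1.2015 × 7.3291% = 13.40%

13.40%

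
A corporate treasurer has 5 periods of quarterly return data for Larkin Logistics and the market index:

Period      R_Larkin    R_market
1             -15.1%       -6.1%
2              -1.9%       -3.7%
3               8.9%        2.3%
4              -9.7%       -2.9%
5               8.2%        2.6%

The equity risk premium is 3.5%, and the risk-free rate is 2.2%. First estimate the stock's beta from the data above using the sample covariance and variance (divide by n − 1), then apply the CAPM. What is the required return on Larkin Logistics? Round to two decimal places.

Mean R_i = (-15.1 − 1.9 + 8.9 − 9.7 + 8.2) / 5 = -1.9200%
Mean R_m = (-6.1 − 3.7 + 2.3 − 2.9 + 2.6) / 5 = -1.5600%
Σ(R_i − R̄_i)(R_m − R̄_m) = 154.0840  ⇒  Cov = 154.0840 / 4 = 38.5210
Σ(R_m − R̄_m)² = 59.1920  ⇒  Var(R_m) = 59.1920 / 4 = 14.7980
β = Cov / Var(R_m) = 38.5210 / 14.7980 = 2.6031
E(R) = R_f + β × MRP = 2.2% + 2.6031 × 3.5% = 11.31%

11.31%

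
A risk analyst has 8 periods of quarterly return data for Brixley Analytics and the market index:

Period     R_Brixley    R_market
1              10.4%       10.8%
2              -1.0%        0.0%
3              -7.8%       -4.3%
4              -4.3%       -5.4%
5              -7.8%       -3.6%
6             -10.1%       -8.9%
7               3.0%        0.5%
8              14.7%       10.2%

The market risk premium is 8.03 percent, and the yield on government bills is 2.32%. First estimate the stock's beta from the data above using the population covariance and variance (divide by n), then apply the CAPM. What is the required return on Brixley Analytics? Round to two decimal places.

12.08%

Mean R_i = (10.4 − 1.0 − 7.8 − 4.3 − 7.8 − 10.1 + 3.0 + 14.7) / 8 = -0.3625%
Mean R_m = (10.8 + 0.0 − 4.3 − 5.4 − 3.6 − 8.9 + 0.5 + 10.2) / 8 = -0.0875%
Σ(R_i − R̄_i)(R_m − R̄_m) = 438.2363  ⇒  Cov = 438.2363 / 8 = 54.7795
Σ(R_m − R̄_m)² = 360.6888  ⇒  Var(R_m) = 360.6888 / 8 = 45.0861
β = Cov / Var(R_m) = 54.7795 / 45.0861 = 1.2150
E(R) = R_f + β × MRP = 2.32% + 1.2150 × 8.03% = 12.08%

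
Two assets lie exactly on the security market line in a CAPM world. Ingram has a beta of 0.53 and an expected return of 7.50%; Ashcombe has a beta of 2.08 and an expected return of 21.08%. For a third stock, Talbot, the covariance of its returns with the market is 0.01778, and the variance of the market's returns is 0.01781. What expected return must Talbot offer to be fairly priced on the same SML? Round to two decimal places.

11.60%

MRP = (21.08% − 7.50%) / (2.08 − 0.53) = 8.7613%
R_f = 7.50% − 0.53 × 8.7613% = 2.8565%
β_Talbot = Cov / Var(R_m) = 0.01778 / 0.01781 = 0.9983
E(R_Talbot) = R_f + β × MRP = 2.8565% + 0.9983 × 8.7613% = 11.60%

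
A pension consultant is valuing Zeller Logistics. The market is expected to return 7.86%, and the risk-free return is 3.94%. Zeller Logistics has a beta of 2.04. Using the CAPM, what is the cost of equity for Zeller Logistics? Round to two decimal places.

Market risk premium = E(R_m) − R_f = 7.86% − 3.94% = 3.92%
E(R) = R_f + β × MRP = 3.94% + 2.04 × 3.92% = 11.94%

11.94%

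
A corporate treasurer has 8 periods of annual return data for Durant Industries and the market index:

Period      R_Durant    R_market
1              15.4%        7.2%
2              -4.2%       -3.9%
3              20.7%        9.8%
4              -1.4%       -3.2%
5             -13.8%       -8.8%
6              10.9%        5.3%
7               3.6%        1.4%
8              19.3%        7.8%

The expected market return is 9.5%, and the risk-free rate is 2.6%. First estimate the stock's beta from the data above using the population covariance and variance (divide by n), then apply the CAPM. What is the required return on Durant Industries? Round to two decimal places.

15.26%

Mean R_i = (15.4 − 4.2 + 20.7 − 1.4 − 13.8 + 10.9 + 3.6 + 19.3) / 8 = 6.3125%
Mean R_m = (7.2 − 3.9 + 9.8 − 3.2 − 8.8 + 5.3 + 1.4 + 7.8) / 8 = 1.9500%
Σ(R_i − R̄_i)(R_m − R̄_m) = 570.9150  ⇒  Cov = 570.9150 / 8 = 71.3644
Σ(R_m − R̄_m)² = 311.2400  ⇒  Var(R_m) = 311.2400 / 8 = 38.9050
β = Cov / Var(R_m) = 71.3644 / 38.9050 = 1.8343
MRP = 9.5% − 2.6% = 6.90%
E(R) = R_f + β × MRP = 2.6% + 1.8343 × 6.9% = 15.26%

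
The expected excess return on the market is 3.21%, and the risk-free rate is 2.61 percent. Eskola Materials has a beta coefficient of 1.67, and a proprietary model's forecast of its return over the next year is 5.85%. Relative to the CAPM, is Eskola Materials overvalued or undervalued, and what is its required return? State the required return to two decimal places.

Required return = R_f + β·MRP = 2.61% + 1.67 × 3.21% = 7.97%
Forecast 5.85% < required 7.97% → the stock plots below the SML → overvalued.

Overvalued; required return 7.97%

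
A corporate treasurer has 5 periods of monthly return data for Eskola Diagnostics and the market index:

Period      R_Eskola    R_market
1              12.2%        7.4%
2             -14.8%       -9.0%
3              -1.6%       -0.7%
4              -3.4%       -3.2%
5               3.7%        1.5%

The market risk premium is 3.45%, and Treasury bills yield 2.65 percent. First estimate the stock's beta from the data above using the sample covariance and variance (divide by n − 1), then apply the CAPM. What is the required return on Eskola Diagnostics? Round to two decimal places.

Mean R_i = (12.2 − 14.8 − 1.6 − 3.4 + 3.7) / 5 = -0.7800%
Mean R_m = (7.4 − 9.0 − 0.7 − 3.2 + 1.5) / 5 = -0.8000%
Σ(R_i − R̄_i)(R_m − R̄_m) = 237.9100  ⇒  Cov = 237.9100 / 4 = 59.4775
Σ(R_m − R̄_m)² = 145.5400  ⇒  Var(R_m) = 145.5400 / 4 = 36.3850
β = Cov / Var(R_m) = 59.4775 / 36.3850 = 1.6347
E(R) = R_f + β × MRP = 2.65% + 1.6347 × 3.45% = 8.29%

8.29%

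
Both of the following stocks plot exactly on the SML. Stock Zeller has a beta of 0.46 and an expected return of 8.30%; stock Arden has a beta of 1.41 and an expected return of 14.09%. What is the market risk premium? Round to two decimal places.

Both satisfy E(R) = R_f + β·MRP, so the slope of the SML is
MRP = (14.09% − 8.30%) / (1.41 − 0.46) = 5.79% / 0.95 = 6.0947%

6.09%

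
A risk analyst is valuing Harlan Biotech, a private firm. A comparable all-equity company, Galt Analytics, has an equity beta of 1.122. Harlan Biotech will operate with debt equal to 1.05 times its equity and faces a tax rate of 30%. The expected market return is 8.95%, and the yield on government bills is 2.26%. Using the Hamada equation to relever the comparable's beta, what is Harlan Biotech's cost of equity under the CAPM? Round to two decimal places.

β_L = β_U × [1 + (1 − t)(D/E)] = 1.122 × [1 + (1 − 0.30) × 1.05]
    = 1.122 × [1 + 0.70 × 1.05] = 1.122 × 1.7350 = 1.9467
MRP = 8.95% − 2.26% = 6.69%
E(R) = R_f + β_L × MRP = 2.26% + 1.9467 × 6.69% = 15.28%

15.28%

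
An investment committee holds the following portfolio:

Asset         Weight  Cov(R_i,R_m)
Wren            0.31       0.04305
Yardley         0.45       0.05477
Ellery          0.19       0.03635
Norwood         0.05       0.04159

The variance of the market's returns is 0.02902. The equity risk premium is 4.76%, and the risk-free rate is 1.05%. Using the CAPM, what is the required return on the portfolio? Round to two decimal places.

8.76%

β_Wren = 0.04305 / 0.02902 = 1.4835
β_Yardley = 0.05477 / 0.02902 = 1.8873
β_Ellery = 0.03635 / 0.02902 = 1.2526
β_Norwood = 0.04159 / 0.02902 = 1.4331
β_P = Σ w_i β_i = 0.31×1.4835 + 0.45×1.8873 + 0.19×1.2526 + 0.05×1.4331 = 1.6188
E(R_P) = R_f + β_P × MRP = 1.05% + 1.6188 × 4.76% = 8.76%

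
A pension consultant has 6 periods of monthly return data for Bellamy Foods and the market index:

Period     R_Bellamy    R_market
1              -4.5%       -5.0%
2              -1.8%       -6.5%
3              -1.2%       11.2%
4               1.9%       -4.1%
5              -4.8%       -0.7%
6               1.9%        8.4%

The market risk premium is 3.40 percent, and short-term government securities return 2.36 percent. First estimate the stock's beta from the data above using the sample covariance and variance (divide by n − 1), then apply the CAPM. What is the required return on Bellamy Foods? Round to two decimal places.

2.81%

Mean R_i = (-4.5 − 1.8 − 1.2 + 1.9 − 4.8 + 1.9) / 6 = -1.4167%
Mean R_m = (-5.0 − 6.5 + 11.2 − 4.1 − 0.7 + 8.4) / 6 = 0.5500%
Σ(R_i − R̄_i)(R_m − R̄_m) = 36.9650  ⇒  Cov = 36.9650 / 5 = 7.3930
Σ(R_m − R̄_m)² = 278.7350  ⇒  Var(R_m) = 278.7350 / 5 = 55.7470
β = Cov / Var(R_m) = 7.3930 / 55.7470 = 0.1326
E(R) = R_f + β × MRP = 2.36% + 0.1326 × 3.40% = 2.81%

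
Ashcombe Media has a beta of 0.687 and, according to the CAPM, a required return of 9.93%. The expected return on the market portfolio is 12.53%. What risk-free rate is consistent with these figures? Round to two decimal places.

E(R) = R_f + β(E(R_m) − R_f) = R_f(1 − β) + β·E(R_m)
9.93% = R_f × (1 − 0.687) + 0.687 × 12.53%
9.93% = R_f × 0.313 + 8.60811%
R_f = (9.93% − 8.60811%) / 0.313 = 4.22%

4.22%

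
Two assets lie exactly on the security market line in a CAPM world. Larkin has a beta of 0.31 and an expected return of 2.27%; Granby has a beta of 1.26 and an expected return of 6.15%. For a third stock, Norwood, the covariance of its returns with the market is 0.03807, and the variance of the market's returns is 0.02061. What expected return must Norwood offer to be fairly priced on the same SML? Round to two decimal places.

8.55%

MRP = (6.15% − 2.27%) / (1.26 − 0.31) = 4.0842%
R_f = 2.27% − 0.31 × 4.0842% = 1.0039%
β_Norwood = Cov / Var(R_m) = 0.03807 / 0.02061 = 1.8472
E(R_Norwood) = R_f + β × MRP = 1.0039% + 1.8472 × 4.0842% = 8.55%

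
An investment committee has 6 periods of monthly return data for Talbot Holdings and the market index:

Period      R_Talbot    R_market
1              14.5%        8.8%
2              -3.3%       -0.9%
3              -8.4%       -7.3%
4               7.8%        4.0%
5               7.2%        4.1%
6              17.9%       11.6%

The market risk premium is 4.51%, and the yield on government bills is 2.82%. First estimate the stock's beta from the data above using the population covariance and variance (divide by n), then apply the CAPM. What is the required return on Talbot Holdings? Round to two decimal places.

9.47%

Mean R_i = (14.5 − 3.3 − 8.4 + 7.8 + 7.2 + 17.9) / 6 = 5.9500%
Mean R_m = (8.8 − 0.9 − 7.3 + 4.0 + 4.1 + 11.6) / 6 = 3.3833%
Σ(R_i − R̄_i)(R_m − R̄_m) = 339.4650  ⇒  Cov = 339.4650 / 6 = 56.5775
Σ(R_m − R̄_m)² = 230.2283  ⇒  Var(R_m) = 230.2283 / 6 = 38.3714
β = Cov / Var(R_m) = 56.5775 / 38.3714 = 1.4745
E(R) = R_f + β × MRP = 2.82% + 1.4745 × 4.51% = 9.47%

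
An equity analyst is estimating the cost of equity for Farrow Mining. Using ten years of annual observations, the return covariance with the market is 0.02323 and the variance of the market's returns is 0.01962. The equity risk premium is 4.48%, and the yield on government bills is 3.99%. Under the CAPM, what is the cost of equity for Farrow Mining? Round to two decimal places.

9.29%

β = Cov(R_i, R_m) / Var(R_m) = 0.02323 / 0.01962 = 1.1840
E(R) = R_f + β × MRP = 3.99% + 1.1840 × 4.48% = 9.29%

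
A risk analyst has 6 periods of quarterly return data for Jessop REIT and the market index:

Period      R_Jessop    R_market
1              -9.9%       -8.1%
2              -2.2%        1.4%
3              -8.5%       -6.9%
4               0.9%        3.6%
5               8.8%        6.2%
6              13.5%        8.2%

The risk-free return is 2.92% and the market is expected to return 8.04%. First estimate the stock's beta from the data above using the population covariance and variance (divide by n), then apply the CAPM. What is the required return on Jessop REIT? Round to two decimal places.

Mean R_i = (-9.9 − 2.2 − 8.5 + 0.9 + 8.8 + 13.5) / 6 = 0.4333%
Mean R_m = (-8.1 + 1.4 − 6.9 + 3.6 + 6.2 + 8.2) / 6 = 0.7333%
Σ(R_i − R̄_i)(R_m − R̄_m) = 302.3533  ⇒  Cov = 302.3533 / 6 = 50.3922
Σ(R_m − R̄_m)² = 230.5933  ⇒  Var(R_m) = 230.5933 / 6 = 38.4322
β = Cov / Var(R_m) = 50.3922 / 38.4322 = 1.3112
MRP = 8.04% − 2.92% = 5.12%
E(R) = R_f + β × MRP = 2.92% + 1.3112 × 5.12% = 9.63%

9.63%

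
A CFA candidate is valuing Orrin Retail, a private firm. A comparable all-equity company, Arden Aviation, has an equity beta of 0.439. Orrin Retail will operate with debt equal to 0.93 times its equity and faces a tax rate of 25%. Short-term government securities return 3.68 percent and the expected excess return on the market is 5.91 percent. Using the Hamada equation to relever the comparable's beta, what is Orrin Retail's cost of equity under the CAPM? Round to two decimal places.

8.08%

β_L = β_U × [1 + (1 − t)(D/E)] = 0.439 × [1 + (1 − 0.25) × 0.93]
    = 0.439 × [1 + 0.75 × 0.93] = 0.439 × 1.6975 = 0.7452
E(R) = R_f + β_L × MRP = 3.68% + 0.7452 × 5.91% = 8.08%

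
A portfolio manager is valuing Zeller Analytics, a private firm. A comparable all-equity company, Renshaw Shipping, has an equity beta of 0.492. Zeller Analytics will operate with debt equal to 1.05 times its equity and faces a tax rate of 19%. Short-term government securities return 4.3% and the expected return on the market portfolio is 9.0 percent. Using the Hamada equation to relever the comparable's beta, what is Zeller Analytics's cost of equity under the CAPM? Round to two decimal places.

8.58%

β_L = β_U × [1 + (1 − t)(D/E)] = 0.492 × [1 + (1 − 0.19) × 1.05]
    = 0.492 × [1 + 0.81 × 1.05] = 0.492 × 1.8505 = 0.9104
MRP = 9.0% − 4.3% = 4.70%
E(R) = R_f + β_L × MRP = 4.3% + 0.9104 × 4.7% = 8.58%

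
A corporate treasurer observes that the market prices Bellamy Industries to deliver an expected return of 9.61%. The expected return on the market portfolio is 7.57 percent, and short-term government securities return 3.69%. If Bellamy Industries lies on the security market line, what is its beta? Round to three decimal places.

1.526

MRP = 7.57% − 3.69% = 3.88%
β = (E(R) − R_f) / MRP = (9.61% − 3.69%) / 3.88% = 5.92% / 3.88% = 1.526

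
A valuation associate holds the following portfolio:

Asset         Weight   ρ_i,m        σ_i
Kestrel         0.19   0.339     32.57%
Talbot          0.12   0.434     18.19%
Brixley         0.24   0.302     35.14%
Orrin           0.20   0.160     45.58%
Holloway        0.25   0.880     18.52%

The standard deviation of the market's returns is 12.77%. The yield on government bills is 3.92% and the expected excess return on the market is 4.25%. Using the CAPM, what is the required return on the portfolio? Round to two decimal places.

7.62%

β_Kestrel = 0.339 × 32.57% / 12.77% = 0.8646
β_Talbot = 0.434 × 18.19% / 12.77% = 0.6182
β_Brixley = 0.302 × 35.14% / 12.77% = 0.8310
β_Orrin = 0.160 × 45.58% / 12.77% = 0.5711
β_Holloway = 0.880 × 18.52% / 12.77% = 1.2762
β_P = Σ w_i β_i = 0.19×0.8646 + 0.12×0.6182 + 0.24×0.8310 + 0.20×0.5711 + 0.25×1.2762 = 0.8712
E(R_P) = R_f + β_P × MRP = 3.92% + 0.8712 × 4.25% = 7.62%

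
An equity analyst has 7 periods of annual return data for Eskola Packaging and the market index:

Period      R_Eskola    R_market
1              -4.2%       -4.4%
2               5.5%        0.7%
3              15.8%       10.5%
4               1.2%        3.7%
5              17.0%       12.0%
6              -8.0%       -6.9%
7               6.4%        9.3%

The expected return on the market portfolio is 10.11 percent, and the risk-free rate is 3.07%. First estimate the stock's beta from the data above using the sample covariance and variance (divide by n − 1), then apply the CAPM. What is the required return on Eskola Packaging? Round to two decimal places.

11.34%

Mean R_i = (-4.2 + 5.5 + 15.8 + 1.2 + 17.0 − 8.0 + 6.4) / 7 = 4.8143%
Mean R_m = (-4.4 + 0.7 + 10.5 + 3.7 + 12.0 − 6.9 + 9.3) / 7 = 3.5571%
Σ(R_i − R̄_i)(R_m − R̄_m) = 391.5143  ⇒  Cov = 391.5143 / 6 = 65.2524
Σ(R_m − R̄_m)² = 333.3171  ⇒  Var(R_m) = 333.3171 / 6 = 55.5529
β = Cov / Var(R_m) = 65.2524 / 55.5529 = 1.1746
MRP = 10.11% − 3.07% = 7.04%
E(R) = R_f + β × MRP = 3.07% + 1.1746 × 7.04% = 11.34%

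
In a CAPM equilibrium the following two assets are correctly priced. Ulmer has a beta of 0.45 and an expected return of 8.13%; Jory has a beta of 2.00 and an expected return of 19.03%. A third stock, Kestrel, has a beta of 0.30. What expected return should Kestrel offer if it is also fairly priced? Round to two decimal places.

7.08%

MRP (SML slope) = (19.03% − 8.13%) / (2.00 − 0.45) = 10.90% / 1.55 = 7.0323%
R_f (intercept) = 8.13% − 0.45 × 7.0323% = 4.9655%
E(R_Kestrel) = R_f + β × MRP = 4.9655% + 0.30 × 7.0323% = 7.08%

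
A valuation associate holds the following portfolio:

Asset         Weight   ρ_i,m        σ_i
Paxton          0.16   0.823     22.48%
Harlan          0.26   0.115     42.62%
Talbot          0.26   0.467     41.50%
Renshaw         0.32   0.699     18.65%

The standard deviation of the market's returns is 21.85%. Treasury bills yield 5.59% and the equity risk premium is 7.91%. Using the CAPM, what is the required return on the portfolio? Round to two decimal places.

β_Paxton = 0.823 × 22.48% / 21.85% = 0.8467
β_Harlan = 0.115 × 42.62% / 21.85% = 0.2243
β_Talbot = 0.467 × 41.50% / 21.85% = 0.8870
β_Renshaw = 0.699 × 18.65% / 21.85% = 0.5966
β_P = Σ w_i β_i = 0.16×0.8467 + 0.26×0.2243 + 0.26×0.8870 + 0.32×0.5966 = 0.6153
E(R_P) = R_f + β_P × MRP = 5.59% + 0.6153 × 7.91% = 10.46%

10.46%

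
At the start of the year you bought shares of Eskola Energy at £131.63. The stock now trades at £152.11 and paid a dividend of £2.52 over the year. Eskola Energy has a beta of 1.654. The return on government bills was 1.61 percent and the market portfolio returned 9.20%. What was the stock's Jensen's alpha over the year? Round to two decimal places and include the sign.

+3.31%

Realised HPR = (P1 + D1 − P0) / P0 = (152.11 + 2.52 − 131.63) / 131.63 = 23.00 / 131.63 = 17.4732%
MRP = 9.20% − 1.61% = 7.59%
CAPM required = R_f + β·MRP = 1.61% + 1.654 × 7.59% = 14.16386%
α = realised − required = 17.4732% − 14.16386% = +3.31%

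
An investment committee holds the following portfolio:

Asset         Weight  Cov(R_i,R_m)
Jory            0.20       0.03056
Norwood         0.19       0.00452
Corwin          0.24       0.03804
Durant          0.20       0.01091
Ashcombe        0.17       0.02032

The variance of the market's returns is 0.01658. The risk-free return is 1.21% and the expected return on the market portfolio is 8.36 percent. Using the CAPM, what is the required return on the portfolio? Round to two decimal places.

10.58%

β_Jory = 0.03056 / 0.01658 = 1.8432
β_Norwood = 0.00452 / 0.01658 = 0.2726
β_Corwin = 0.03804 / 0.01658 = 2.2943
β_Durant = 0.01091 / 0.01658 = 0.6580
β_Ashcombe = 0.02032 / 0.01658 = 1.2256
β_P = Σ w_i β_i = 0.20×1.8432 + 0.19×0.2726 + 0.24×2.2943 + 0.20×0.6580 + 0.17×1.2256 = 1.3110
MRP = 8.36% − 1.21% = 7.15%
E(R_P) = R_f + β_P × MRP = 1.21% + 1.3110 × 7.15% = 10.58%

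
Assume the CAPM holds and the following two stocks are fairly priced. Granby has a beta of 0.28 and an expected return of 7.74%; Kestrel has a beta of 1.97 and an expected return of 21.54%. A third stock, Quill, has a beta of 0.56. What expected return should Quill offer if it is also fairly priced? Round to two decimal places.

10.03%

MRP (SML slope) = (21.54% − 7.74%) / (1.97 − 0.28) = 13.80% / 1.69 = 8.1657%
R_f (intercept) = 7.74% − 0.28 × 8.1657% = 5.4536%
E(R_Quill) = R_f + β × MRP = 5.4536% + 0.56 × 8.1657% = 10.03%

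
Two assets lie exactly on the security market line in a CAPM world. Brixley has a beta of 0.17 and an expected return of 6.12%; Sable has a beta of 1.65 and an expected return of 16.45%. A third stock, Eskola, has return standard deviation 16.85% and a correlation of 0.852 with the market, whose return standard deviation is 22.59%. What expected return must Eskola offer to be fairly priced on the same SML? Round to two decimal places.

MRP = (16.45% − 6.12%) / (1.65 − 0.17) = 6.9797%
R_f = 6.12% − 0.17 × 6.9797% = 4.9335%
β_Eskola = ρ·σ_i/σ_m = 0.852 × 16.85 / 22.59 = 0.6355
E(R_Eskola) = R_f + β × MRP = 4.9335% + 0.6355 × 6.9797% = 9.37%

9.37%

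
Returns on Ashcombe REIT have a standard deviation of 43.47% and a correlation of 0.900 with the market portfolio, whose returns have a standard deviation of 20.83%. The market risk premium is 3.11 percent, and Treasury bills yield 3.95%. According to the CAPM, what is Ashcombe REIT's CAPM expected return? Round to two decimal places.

β = ρ × σ_i / σ_m = 0.900 × 43.47% / 20.83% = 1.8782
E(R) = 3.95% + 1.8782 × 3.11% = 9.79%

9.79%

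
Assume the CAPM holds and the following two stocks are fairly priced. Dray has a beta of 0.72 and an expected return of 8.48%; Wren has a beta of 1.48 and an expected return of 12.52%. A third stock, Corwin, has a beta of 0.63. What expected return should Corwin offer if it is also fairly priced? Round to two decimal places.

8.00%

MRP (SML slope) = (12.52% − 8.48%) / (1.48 − 0.72) = 4.04% / 0.76 = 5.3158%
R_f (intercept) = 8.48% − 0.72 × 5.3158% = 4.6526%
E(R_Corwin) = R_f + β × MRP = 4.6526% + 0.63 × 5.3158% = 8.00%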